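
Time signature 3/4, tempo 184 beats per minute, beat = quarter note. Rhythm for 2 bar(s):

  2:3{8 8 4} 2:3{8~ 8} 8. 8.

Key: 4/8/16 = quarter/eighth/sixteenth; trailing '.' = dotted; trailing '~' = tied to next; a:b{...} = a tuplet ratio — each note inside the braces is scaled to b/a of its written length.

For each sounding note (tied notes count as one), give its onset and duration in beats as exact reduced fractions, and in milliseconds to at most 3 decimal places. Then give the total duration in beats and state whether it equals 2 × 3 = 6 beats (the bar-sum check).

1) 0.0ms=0b +244.565ms=3/4b
2) 244.565ms=3/4b +244.565ms=3/4b
3) 489.13ms=3/2b +489.13ms=3/2b
4) 978.261ms=3b +489.13ms=3/2b
5) 1467.391ms=9/2b +244.565ms=3/4b
6) 1711.957ms=21/4b +244.565ms=3/4b
Σ=6b of 6 (184bpm 3/4) — PASS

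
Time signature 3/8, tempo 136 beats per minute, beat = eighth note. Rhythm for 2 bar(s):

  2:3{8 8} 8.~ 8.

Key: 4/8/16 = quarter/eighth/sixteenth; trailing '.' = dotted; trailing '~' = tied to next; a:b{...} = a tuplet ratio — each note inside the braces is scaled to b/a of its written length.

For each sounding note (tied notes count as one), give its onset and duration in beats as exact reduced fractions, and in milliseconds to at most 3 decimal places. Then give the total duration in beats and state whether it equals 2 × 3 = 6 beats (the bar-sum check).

1) 0.0ms=0b +661.765ms=3/2b
2) 661.765ms=3/2b +661.765ms=3/2b
3) 1323.529ms=3b +1323.529ms=3b
Σ=6b of 6 (136bpm 3/8) — PASS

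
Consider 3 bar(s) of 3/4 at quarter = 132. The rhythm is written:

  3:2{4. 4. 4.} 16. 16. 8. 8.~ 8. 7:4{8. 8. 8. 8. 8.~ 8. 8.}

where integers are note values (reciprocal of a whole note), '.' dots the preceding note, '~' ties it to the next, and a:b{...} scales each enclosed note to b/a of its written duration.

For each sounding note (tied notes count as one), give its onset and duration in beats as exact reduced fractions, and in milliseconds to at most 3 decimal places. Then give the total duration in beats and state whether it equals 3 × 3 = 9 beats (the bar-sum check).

1) 0.0ms=0b +454.545ms=1b
2) 454.545ms=1b +454.545ms=1b
3) 909.091ms=2b +454.545ms=1b
4) 1363.636ms=3b +170.455ms=3/8b
5) 1534.091ms=27/8b +170.455ms=3/8b
6) 1704.545ms=15/4b +340.909ms=3/4b
7) 2045.455ms=9/2b +681.818ms=3/2b
8) 2727.273ms=6b +194.805ms=3/7b
9) 2922.078ms=45/7b +194.805ms=3/7b
10) 3116.883ms=48/7b +194.805ms=3/7b
11) 3311.688ms=51/7b +194.805ms=3/7b
12) 3506.494ms=54/7b +389.61ms=6/7b
13) 3896.104ms=60/7b +194.805ms=3/7b
Σ=9b of 9 (132bpm 3/4) — PASS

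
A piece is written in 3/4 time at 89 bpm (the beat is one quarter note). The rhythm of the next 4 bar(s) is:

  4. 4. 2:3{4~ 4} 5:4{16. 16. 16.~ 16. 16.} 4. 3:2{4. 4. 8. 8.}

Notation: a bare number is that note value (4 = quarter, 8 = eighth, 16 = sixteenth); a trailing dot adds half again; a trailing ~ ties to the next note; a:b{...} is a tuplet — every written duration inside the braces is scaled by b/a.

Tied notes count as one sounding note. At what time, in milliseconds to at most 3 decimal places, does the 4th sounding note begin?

note 4 onset = 6b = 4044.944ms

1. 0.0ms @ 0 + 1011.236ms (3/2)
2. 1011.236ms @ 3/2 + 1011.236ms (3/2)
3. 2022.472ms @ 3 + 2022.472ms (3)
4. 4044.944ms @ 6 + 202.247ms (3/10)
5. 4247.191ms @ 63/10 + 202.247ms (3/10)
6. 4449.438ms @ 33/5 + 404.494ms (3/5)
7. 4853.933ms @ 36/5 + 202.247ms (3/10)
8. 5056.18ms @ 15/2 + 1011.236ms (3/2)
9. 6067.416ms @ 9 + 674.157ms (1)
10. 6741.573ms @ 10 + 674.157ms (1)
11. 7415.73ms @ 11 + 337.079ms (1/2)
12. 7752.809ms @ 23/2 + 337.079ms (1/2)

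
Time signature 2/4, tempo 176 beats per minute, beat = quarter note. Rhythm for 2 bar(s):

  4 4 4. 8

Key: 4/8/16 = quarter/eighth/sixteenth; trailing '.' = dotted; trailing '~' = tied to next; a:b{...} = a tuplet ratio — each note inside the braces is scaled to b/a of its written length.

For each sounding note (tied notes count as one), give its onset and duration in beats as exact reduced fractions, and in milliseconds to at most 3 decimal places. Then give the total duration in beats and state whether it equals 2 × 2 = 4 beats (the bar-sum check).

1) 0.0ms=0b +340.909ms=1b
2) 340.909ms=1b +340.909ms=1b
3) 681.818ms=2b +511.364ms=3/2b
4) 1193.182ms=7/2b +170.455ms=1/2b
Σ=4b of 4 (176bpm 2/4) — PASS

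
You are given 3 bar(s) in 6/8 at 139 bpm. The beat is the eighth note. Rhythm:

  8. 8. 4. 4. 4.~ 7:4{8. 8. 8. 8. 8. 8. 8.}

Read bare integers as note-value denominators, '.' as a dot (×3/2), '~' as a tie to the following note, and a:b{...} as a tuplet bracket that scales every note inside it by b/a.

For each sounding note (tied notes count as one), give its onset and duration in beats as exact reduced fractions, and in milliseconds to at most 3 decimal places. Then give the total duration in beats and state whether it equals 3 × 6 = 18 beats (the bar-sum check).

1) 0.0ms=0b +647.482ms=3/2b
2) 647.482ms=3/2b +647.482ms=3/2b
3) 1294.964ms=3b +1294.964ms=3b
4) 2589.928ms=6b +1294.964ms=3b
5) 3884.892ms=9b +1664.954ms=27/7b
6) 5549.846ms=90/7b +369.99ms=6/7b
7) 5919.836ms=96/7b +369.99ms=6/7b
8) 6289.825ms=102/7b +369.99ms=6/7b
9) 6659.815ms=108/7b +369.99ms=6/7b
10) 7029.805ms=114/7b +369.99ms=6/7b
11) 7399.794ms=120/7b +369.99ms=6/7b
Σ=18b of 18 (139bpm 6/8) — PASS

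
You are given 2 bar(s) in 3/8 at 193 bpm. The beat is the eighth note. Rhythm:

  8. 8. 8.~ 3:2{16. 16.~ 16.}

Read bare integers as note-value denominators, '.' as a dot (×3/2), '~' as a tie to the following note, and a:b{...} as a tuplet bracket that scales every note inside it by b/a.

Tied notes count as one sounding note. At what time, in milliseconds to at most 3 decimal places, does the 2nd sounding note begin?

1. 0.0ms @ 0 + 466.321ms (3/2)
2. 466.321ms @ 3/2 + 466.321ms (3/2)
3. 932.642ms @ 3 + 621.762ms (2)
4. 1554.404ms @ 5 + 310.881ms (1)

note 2 onset = 3/2b = 466.321ms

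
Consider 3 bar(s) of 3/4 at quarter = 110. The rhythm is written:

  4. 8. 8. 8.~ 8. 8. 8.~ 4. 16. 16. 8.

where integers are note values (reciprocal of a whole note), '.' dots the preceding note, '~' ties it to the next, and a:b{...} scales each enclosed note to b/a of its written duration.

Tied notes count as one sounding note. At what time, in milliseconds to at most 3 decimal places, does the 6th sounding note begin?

note 6 onset = 21/4b = 2863.636ms

1. 0.0ms @ 0 + 818.182ms (3/2)
2. 818.182ms @ 3/2 + 409.091ms (3/4)
3. 1227.273ms @ 9/4 + 409.091ms (3/4)
4. 1636.364ms @ 3 + 818.182ms (3/2)
5. 2454.545ms @ 9/2 + 409.091ms (3/4)
6. 2863.636ms @ 21/4 + 1227.273ms (9/4)
7. 4090.909ms @ 15/2 + 204.545ms (3/8)
8. 4295.455ms @ 63/8 + 204.545ms (3/8)
9. 4500.0ms @ 33/4 + 409.091ms (3/4)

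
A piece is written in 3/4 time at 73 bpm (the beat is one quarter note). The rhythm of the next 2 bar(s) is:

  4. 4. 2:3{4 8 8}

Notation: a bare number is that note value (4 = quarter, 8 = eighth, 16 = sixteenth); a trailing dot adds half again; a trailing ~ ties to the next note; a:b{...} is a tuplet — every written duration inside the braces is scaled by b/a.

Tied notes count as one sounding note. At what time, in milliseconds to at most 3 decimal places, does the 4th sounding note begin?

1. 0.0ms @ 0 + 1232.877ms (3/2)
2. 1232.877ms @ 3/2 + 1232.877ms (3/2)
3. 2465.753ms @ 3 + 1232.877ms (3/2)
4. 3698.63ms @ 9/2 + 616.438ms (3/4)
5. 4315.068ms @ 21/4 + 616.438ms (3/4)

note 4 onset = 9/2b = 3698.63ms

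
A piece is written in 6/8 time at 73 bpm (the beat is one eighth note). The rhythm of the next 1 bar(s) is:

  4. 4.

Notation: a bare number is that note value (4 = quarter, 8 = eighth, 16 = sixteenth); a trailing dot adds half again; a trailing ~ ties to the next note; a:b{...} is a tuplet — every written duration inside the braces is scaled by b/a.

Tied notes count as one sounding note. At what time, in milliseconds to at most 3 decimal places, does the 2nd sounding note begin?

note 2 onset = 3b = 2465.753ms

1. 0.0ms @ 0 + 2465.753ms (3)
2. 2465.753ms @ 3 + 2465.753ms (3)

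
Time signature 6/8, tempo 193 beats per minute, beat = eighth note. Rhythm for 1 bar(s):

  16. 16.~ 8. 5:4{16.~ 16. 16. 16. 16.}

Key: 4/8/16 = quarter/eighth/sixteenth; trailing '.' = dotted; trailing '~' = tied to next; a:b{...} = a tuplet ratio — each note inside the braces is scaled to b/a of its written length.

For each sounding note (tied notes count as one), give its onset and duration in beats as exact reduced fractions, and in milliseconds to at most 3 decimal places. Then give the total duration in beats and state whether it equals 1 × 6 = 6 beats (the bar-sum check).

1) 0.0ms=0b +233.161ms=3/4b
2) 233.161ms=3/4b +699.482ms=9/4b
3) 932.642ms=3b +373.057ms=6/5b
4) 1305.699ms=21/5b +186.528ms=3/5b
5) 1492.228ms=24/5b +186.528ms=3/5b
6) 1678.756ms=27/5b +186.528ms=3/5b
Σ=6b of 6 (193bpm 6/8) — PASS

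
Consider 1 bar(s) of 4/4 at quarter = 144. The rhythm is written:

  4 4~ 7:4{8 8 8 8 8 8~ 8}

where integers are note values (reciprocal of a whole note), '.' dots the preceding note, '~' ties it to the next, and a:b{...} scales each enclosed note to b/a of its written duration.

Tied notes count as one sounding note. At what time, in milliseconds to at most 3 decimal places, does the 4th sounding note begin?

1. 0.0ms @ 0 + 416.667ms (1)
2. 416.667ms @ 1 + 535.714ms (9/7)
3. 952.381ms @ 16/7 + 119.048ms (2/7)
4. 1071.429ms @ 18/7 + 119.048ms (2/7)
5. 1190.476ms @ 20/7 + 119.048ms (2/7)
6. 1309.524ms @ 22/7 + 119.048ms (2/7)
7. 1428.571ms @ 24/7 + 238.095ms (4/7)

note 4 onset = 18/7b = 1071.429ms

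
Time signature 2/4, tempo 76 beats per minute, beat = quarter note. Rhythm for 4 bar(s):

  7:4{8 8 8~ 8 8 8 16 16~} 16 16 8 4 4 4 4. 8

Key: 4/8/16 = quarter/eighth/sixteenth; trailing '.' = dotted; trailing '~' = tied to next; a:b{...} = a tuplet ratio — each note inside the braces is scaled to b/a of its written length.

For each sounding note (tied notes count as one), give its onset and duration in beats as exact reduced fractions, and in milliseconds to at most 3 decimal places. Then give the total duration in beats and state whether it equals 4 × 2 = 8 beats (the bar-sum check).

1) 0.0ms=0b +225.564ms=2/7b
2) 225.564ms=2/7b +225.564ms=2/7b
3) 451.128ms=4/7b +451.128ms=4/7b
4) 902.256ms=8/7b +225.564ms=2/7b
5) 1127.82ms=10/7b +225.564ms=2/7b
6) 1353.383ms=12/7b +112.782ms=1/7b
7) 1466.165ms=13/7b +310.15ms=11/28b
8) 1776.316ms=9/4b +197.368ms=1/4b
9) 1973.684ms=5/2b +394.737ms=1/2b
10) 2368.421ms=3b +789.474ms=1b
11) 3157.895ms=4b +789.474ms=1b
12) 3947.368ms=5b +789.474ms=1b
13) 4736.842ms=6b +1184.211ms=3/2b
14) 5921.053ms=15/2b +394.737ms=1/2b
Σ=8b of 8 (76bpm 2/4) — PASS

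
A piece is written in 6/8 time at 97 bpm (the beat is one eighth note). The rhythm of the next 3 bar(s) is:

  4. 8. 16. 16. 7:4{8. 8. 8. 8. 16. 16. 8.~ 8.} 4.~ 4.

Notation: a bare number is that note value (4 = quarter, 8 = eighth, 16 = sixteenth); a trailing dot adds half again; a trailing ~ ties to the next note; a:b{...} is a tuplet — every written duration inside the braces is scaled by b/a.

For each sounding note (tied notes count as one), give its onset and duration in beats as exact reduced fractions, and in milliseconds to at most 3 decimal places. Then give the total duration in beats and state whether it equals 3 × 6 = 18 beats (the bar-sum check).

1) 0.0ms=0b +1855.67ms=3b
2) 1855.67ms=3b +927.835ms=3/2b
3) 2783.505ms=9/2b +463.918ms=3/4b
4) 3247.423ms=21/4b +463.918ms=3/4b
5) 3711.34ms=6b +530.191ms=6/7b
6) 4241.532ms=48/7b +530.191ms=6/7b
7) 4771.723ms=54/7b +530.191ms=6/7b
8) 5301.915ms=60/7b +530.191ms=6/7b
9) 5832.106ms=66/7b +265.096ms=3/7b
10) 6097.202ms=69/7b +265.096ms=3/7b
11) 6362.297ms=72/7b +1060.383ms=12/7b
12) 7422.68ms=12b +3711.34ms=6b
Σ=18b of 18 (97bpm 6/8) — PASS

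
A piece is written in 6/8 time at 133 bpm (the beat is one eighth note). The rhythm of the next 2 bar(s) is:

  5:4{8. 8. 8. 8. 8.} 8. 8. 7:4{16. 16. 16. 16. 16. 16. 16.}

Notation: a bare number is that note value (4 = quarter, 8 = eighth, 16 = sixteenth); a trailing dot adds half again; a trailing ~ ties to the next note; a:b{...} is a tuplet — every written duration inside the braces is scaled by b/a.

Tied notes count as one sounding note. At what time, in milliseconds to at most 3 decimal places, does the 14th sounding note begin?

1. 0.0ms @ 0 + 541.353ms (6/5)
2. 541.353ms @ 6/5 + 541.353ms (6/5)
3. 1082.707ms @ 12/5 + 541.353ms (6/5)
4. 1624.06ms @ 18/5 + 541.353ms (6/5)
5. 2165.414ms @ 24/5 + 541.353ms (6/5)
6. 2706.767ms @ 6 + 676.692ms (3/2)
7. 3383.459ms @ 15/2 + 676.692ms (3/2)
8. 4060.15ms @ 9 + 193.34ms (3/7)
9. 4253.491ms @ 66/7 + 193.34ms (3/7)
10. 4446.831ms @ 69/7 + 193.34ms (3/7)
11. 4640.172ms @ 72/7 + 193.34ms (3/7)
12. 4833.512ms @ 75/7 + 193.34ms (3/7)
13. 5026.853ms @ 78/7 + 193.34ms (3/7)
14. 5220.193ms @ 81/7 + 193.34ms (3/7)

note 14 onset = 81/7b = 5220.193ms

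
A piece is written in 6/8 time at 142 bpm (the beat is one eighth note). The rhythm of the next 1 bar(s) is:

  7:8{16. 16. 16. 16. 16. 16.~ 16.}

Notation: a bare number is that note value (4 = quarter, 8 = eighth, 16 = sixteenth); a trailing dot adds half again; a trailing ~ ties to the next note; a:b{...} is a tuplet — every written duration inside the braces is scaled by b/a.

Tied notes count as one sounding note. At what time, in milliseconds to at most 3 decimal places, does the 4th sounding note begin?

1. 0.0ms @ 0 + 362.173ms (6/7)
2. 362.173ms @ 6/7 + 362.173ms (6/7)
3. 724.346ms @ 12/7 + 362.173ms (6/7)
4. 1086.519ms @ 18/7 + 362.173ms (6/7)
5. 1448.692ms @ 24/7 + 362.173ms (6/7)
6. 1810.865ms @ 30/7 + 724.346ms (12/7)

note 4 onset = 18/7b = 1086.519ms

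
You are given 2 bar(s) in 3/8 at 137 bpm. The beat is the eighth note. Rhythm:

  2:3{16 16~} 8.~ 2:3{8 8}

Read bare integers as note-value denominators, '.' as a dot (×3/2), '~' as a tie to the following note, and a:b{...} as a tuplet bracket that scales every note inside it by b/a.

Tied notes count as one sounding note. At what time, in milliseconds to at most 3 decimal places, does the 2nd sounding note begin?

note 2 onset = 3/4b = 328.467ms

1. 0.0ms @ 0 + 328.467ms (3/4)
2. 328.467ms @ 3/4 + 1642.336ms (15/4)
3. 1970.803ms @ 9/2 + 656.934ms (3/2)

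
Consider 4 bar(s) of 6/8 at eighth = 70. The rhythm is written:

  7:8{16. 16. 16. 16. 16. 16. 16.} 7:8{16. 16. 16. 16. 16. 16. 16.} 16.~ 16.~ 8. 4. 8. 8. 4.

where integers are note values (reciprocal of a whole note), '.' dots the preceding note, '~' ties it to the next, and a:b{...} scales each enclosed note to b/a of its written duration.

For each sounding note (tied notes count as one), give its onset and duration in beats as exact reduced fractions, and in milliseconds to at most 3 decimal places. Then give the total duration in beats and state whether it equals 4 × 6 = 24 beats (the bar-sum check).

1) 0.0ms=0b +734.694ms=6/7b
2) 734.694ms=6/7b +734.694ms=6/7b
3) 1469.388ms=12/7b +734.694ms=6/7b
4) 2204.082ms=18/7b +734.694ms=6/7b
5) 2938.776ms=24/7b +734.694ms=6/7b
6) 3673.469ms=30/7b +734.694ms=6/7b
7) 4408.163ms=36/7b +734.694ms=6/7b
8) 5142.857ms=6b +734.694ms=6/7b
9) 5877.551ms=48/7b +734.694ms=6/7b
10) 6612.245ms=54/7b +734.694ms=6/7b
11) 7346.939ms=60/7b +734.694ms=6/7b
12) 8081.633ms=66/7b +734.694ms=6/7b
13) 8816.327ms=72/7b +734.694ms=6/7b
14) 9551.02ms=78/7b +734.694ms=6/7b
15) 10285.714ms=12b +2571.429ms=3b
16) 12857.143ms=15b +2571.429ms=3b
17) 15428.571ms=18b +1285.714ms=3/2b
18) 16714.286ms=39/2b +1285.714ms=3/2b
19) 18000.0ms=21b +2571.429ms=3b
Σ=24b of 24 (70bpm 6/8) — PASS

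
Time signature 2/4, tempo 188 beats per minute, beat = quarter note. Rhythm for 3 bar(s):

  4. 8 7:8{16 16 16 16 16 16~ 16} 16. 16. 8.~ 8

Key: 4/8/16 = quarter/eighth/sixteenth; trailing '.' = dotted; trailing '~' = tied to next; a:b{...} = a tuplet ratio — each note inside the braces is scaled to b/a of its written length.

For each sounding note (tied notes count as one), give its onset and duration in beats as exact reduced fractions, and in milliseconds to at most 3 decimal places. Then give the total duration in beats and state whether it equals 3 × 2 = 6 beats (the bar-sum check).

1) 0.0ms=0b +478.723ms=3/2b
2) 478.723ms=3/2b +159.574ms=1/2b
3) 638.298ms=2b +91.185ms=2/7b
4) 729.483ms=16/7b +91.185ms=2/7b
5) 820.669ms=18/7b +91.185ms=2/7b
6) 911.854ms=20/7b +91.185ms=2/7b
7) 1003.04ms=22/7b +91.185ms=2/7b
8) 1094.225ms=24/7b +182.371ms=4/7b
9) 1276.596ms=4b +119.681ms=3/8b
10) 1396.277ms=35/8b +119.681ms=3/8b
11) 1515.957ms=19/4b +398.936ms=5/4b
Σ=6b of 6 (188bpm 2/4) — PASS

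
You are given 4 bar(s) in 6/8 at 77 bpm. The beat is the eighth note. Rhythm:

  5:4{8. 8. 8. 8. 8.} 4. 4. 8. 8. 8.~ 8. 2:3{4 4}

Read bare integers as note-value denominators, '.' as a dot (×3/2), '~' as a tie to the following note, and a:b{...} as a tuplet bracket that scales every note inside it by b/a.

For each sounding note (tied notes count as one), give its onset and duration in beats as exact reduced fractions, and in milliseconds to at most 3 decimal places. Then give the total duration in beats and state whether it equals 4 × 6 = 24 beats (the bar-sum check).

1) 0.0ms=0b +935.065ms=6/5b
2) 935.065ms=6/5b +935.065ms=6/5b
3) 1870.13ms=12/5b +935.065ms=6/5b
4) 2805.195ms=18/5b +935.065ms=6/5b
5) 3740.26ms=24/5b +935.065ms=6/5b
6) 4675.325ms=6b +2337.662ms=3b
7) 7012.987ms=9b +2337.662ms=3b
8) 9350.649ms=12b +1168.831ms=3/2b
9) 10519.481ms=27/2b +1168.831ms=3/2b
10) 11688.312ms=15b +2337.662ms=3b
11) 14025.974ms=18b +2337.662ms=3b
12) 16363.636ms=21b +2337.662ms=3b
Σ=24b of 24 (77bpm 6/8) — PASS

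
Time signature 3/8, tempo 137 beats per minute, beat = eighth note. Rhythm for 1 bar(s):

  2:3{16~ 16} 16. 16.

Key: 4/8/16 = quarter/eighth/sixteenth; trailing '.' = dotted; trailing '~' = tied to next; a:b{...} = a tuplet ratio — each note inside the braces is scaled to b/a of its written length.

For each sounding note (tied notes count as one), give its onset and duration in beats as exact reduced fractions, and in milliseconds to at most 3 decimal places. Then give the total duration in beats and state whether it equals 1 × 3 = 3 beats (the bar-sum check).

1) 0.0ms=0b +656.934ms=3/2b
2) 656.934ms=3/2b +328.467ms=3/4b
3) 985.401ms=9/4b +328.467ms=3/4b
Σ=3b of 3 (137bpm 3/8) — PASS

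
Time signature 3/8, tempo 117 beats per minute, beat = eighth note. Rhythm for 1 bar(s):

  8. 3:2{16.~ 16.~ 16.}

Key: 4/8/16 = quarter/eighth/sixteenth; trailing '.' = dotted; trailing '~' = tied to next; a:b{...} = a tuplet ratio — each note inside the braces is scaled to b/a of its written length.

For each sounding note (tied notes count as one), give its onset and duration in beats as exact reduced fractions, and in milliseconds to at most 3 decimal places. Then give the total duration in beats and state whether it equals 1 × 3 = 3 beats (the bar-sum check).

1) 0.0ms=0b +769.231ms=3/2b
2) 769.231ms=3/2b +769.231ms=3/2b
Σ=3b of 3 (117bpm 3/8) — PASS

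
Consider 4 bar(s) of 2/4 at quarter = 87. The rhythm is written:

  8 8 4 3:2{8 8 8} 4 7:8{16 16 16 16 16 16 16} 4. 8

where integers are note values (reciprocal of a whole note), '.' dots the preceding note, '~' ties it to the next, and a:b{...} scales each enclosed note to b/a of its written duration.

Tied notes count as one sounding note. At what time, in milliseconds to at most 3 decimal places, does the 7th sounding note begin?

note 7 onset = 3b = 2068.966ms

1. 0.0ms @ 0 + 344.828ms (1/2)
2. 344.828ms @ 1/2 + 344.828ms (1/2)
3. 689.655ms @ 1 + 689.655ms (1)
4. 1379.31ms @ 2 + 229.885ms (1/3)
5. 1609.195ms @ 7/3 + 229.885ms (1/3)
6. 1839.08ms @ 8/3 + 229.885ms (1/3)
7. 2068.966ms @ 3 + 689.655ms (1)
8. 2758.621ms @ 4 + 197.044ms (2/7)
9. 2955.665ms @ 30/7 + 197.044ms (2/7)
10. 3152.709ms @ 32/7 + 197.044ms (2/7)
11. 3349.754ms @ 34/7 + 197.044ms (2/7)
12. 3546.798ms @ 36/7 + 197.044ms (2/7)
13. 3743.842ms @ 38/7 + 197.044ms (2/7)
14. 3940.887ms @ 40/7 + 197.044ms (2/7)
15. 4137.931ms @ 6 + 1034.483ms (3/2)
16. 5172.414ms @ 15/2 + 344.828ms (1/2)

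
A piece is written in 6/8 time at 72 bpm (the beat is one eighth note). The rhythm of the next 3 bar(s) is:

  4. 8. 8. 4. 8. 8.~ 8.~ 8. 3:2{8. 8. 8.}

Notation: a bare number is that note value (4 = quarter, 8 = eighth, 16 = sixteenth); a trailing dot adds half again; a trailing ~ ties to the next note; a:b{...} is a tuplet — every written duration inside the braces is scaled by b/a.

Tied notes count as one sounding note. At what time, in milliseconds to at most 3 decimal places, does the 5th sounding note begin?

note 5 onset = 9b = 7500.0ms

1. 0.0ms @ 0 + 2500.0ms (3)
2. 2500.0ms @ 3 + 1250.0ms (3/2)
3. 3750.0ms @ 9/2 + 1250.0ms (3/2)
4. 5000.0ms @ 6 + 2500.0ms (3)
5. 7500.0ms @ 9 + 1250.0ms (3/2)
6. 8750.0ms @ 21/2 + 3750.0ms (9/2)
7. 12500.0ms @ 15 + 833.333ms (1)
8. 13333.333ms @ 16 + 833.333ms (1)
9. 14166.667ms @ 17 + 833.333ms (1)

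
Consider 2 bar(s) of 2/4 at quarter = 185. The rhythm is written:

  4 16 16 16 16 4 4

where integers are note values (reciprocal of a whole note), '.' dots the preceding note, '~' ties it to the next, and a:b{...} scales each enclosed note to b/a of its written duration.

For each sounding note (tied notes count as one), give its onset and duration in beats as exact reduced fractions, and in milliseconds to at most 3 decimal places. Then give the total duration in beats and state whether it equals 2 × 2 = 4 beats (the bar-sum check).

1) 0.0ms=0b +324.324ms=1b
2) 324.324ms=1b +81.081ms=1/4b
3) 405.405ms=5/4b +81.081ms=1/4b
4) 486.486ms=3/2b +81.081ms=1/4b
5) 567.568ms=7/4b +81.081ms=1/4b
6) 648.649ms=2b +324.324ms=1b
7) 972.973ms=3b +324.324ms=1b
Σ=4b of 4 (185bpm 2/4) — PASS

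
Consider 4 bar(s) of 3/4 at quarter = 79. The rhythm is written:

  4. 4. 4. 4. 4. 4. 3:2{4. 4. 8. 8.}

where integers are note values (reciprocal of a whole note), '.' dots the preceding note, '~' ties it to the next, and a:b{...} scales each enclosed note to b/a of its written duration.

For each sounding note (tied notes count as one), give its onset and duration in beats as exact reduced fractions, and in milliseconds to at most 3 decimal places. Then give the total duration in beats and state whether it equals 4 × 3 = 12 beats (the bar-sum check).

1) 0.0ms=0b +1139.241ms=3/2b
2) 1139.241ms=3/2b +1139.241ms=3/2b
3) 2278.481ms=3b +1139.241ms=3/2b
4) 3417.722ms=9/2b +1139.241ms=3/2b
5) 4556.962ms=6b +1139.241ms=3/2b
6) 5696.203ms=15/2b +1139.241ms=3/2b
7) 6835.443ms=9b +759.494ms=1b
8) 7594.937ms=10b +759.494ms=1b
9) 8354.43ms=11b +379.747ms=1/2b
10) 8734.177ms=23/2b +379.747ms=1/2b
Σ=12b of 12 (79bpm 3/4) — PASS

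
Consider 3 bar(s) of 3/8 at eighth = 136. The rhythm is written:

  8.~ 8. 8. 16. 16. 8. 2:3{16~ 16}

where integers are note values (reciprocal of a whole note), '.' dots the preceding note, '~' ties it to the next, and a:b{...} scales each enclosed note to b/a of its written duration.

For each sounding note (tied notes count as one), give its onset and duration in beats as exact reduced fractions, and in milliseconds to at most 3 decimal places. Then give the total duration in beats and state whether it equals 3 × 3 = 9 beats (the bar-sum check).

1) 0.0ms=0b +1323.529ms=3b
2) 1323.529ms=3b +661.765ms=3/2b
3) 1985.294ms=9/2b +330.882ms=3/4b
4) 2316.176ms=21/4b +330.882ms=3/4b
5) 2647.059ms=6b +661.765ms=3/2b
6) 3308.824ms=15/2b +661.765ms=3/2b
Σ=9b of 9 (136bpm 3/8) — PASS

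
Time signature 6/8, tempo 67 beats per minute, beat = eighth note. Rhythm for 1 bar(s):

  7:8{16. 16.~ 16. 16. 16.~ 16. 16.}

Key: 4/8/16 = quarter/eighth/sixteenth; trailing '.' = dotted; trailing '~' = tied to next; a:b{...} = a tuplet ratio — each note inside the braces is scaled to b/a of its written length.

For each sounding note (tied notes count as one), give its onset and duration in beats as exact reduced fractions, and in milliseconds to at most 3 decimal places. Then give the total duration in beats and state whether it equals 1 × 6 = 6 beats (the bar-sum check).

1) 0.0ms=0b +767.591ms=6/7b
2) 767.591ms=6/7b +1535.181ms=12/7b
3) 2302.772ms=18/7b +767.591ms=6/7b
4) 3070.362ms=24/7b +1535.181ms=12/7b
5) 4605.544ms=36/7b +767.591ms=6/7b
Σ=6b of 6 (67bpm 6/8) — PASS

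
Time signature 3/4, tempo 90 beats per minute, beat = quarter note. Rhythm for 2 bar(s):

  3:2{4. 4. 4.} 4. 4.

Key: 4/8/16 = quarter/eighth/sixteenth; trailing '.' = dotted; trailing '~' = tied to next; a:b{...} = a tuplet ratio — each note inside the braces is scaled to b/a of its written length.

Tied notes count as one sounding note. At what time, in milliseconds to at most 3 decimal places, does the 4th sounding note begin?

note 4 onset = 3b = 2000.0ms

1. 0.0ms @ 0 + 666.667ms (1)
2. 666.667ms @ 1 + 666.667ms (1)
3. 1333.333ms @ 2 + 666.667ms (1)
4. 2000.0ms @ 3 + 1000.0ms (3/2)
5. 3000.0ms @ 9/2 + 1000.0ms (3/2)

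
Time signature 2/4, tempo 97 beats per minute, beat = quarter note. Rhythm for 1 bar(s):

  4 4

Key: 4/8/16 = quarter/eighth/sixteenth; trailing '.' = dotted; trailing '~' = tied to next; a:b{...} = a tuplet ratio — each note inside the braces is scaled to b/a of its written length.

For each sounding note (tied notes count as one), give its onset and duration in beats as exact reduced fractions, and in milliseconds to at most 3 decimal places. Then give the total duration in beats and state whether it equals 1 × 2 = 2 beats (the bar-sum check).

1) 0.0ms=0b +618.557ms=1b
2) 618.557ms=1b +618.557ms=1b
Σ=2b of 2 (97bpm 2/4) — PASS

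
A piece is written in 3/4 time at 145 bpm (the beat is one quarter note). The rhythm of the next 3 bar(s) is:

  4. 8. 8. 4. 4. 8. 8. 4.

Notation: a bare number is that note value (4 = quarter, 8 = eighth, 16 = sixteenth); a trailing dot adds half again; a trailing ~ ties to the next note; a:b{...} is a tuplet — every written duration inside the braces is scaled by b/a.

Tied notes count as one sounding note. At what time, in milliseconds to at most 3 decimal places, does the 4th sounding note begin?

note 4 onset = 3b = 1241.379ms

1. 0.0ms @ 0 + 620.69ms (3/2)
2. 620.69ms @ 3/2 + 310.345ms (3/4)
3. 931.034ms @ 9/4 + 310.345ms (3/4)
4. 1241.379ms @ 3 + 620.69ms (3/2)
5. 1862.069ms @ 9/2 + 620.69ms (3/2)
6. 2482.759ms @ 6 + 310.345ms (3/4)
7. 2793.103ms @ 27/4 + 310.345ms (3/4)
8. 3103.448ms @ 15/2 + 620.69ms (3/2)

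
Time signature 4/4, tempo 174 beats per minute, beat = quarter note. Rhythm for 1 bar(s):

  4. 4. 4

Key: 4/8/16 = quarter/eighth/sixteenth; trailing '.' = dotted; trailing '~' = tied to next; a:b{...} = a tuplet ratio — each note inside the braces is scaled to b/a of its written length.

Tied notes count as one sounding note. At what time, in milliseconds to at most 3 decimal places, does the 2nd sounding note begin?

note 2 onset = 3/2b = 517.241ms

1. 0.0ms @ 0 + 517.241ms (3/2)
2. 517.241ms @ 3/2 + 517.241ms (3/2)
3. 1034.483ms @ 3 + 344.828ms (1)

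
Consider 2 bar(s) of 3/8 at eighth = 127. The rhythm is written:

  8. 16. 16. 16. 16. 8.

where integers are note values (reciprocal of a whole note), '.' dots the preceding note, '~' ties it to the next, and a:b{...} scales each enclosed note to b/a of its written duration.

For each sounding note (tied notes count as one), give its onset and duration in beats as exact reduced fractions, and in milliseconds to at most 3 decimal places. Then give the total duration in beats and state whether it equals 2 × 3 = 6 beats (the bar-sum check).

1) 0.0ms=0b +708.661ms=3/2b
2) 708.661ms=3/2b +354.331ms=3/4b
3) 1062.992ms=9/4b +354.331ms=3/4b
4) 1417.323ms=3b +354.331ms=3/4b
5) 1771.654ms=15/4b +354.331ms=3/4b
6) 2125.984ms=9/2b +708.661ms=3/2b
Σ=6b of 6 (127bpm 3/8) — PASS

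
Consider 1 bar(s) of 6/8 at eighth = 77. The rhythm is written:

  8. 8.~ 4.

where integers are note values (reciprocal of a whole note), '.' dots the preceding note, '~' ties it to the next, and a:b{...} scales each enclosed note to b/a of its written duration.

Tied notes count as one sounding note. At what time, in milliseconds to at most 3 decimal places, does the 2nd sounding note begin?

1. 0.0ms @ 0 + 1168.831ms (3/2)
2. 1168.831ms @ 3/2 + 3506.494ms (9/2)

note 2 onset = 3/2b = 1168.831ms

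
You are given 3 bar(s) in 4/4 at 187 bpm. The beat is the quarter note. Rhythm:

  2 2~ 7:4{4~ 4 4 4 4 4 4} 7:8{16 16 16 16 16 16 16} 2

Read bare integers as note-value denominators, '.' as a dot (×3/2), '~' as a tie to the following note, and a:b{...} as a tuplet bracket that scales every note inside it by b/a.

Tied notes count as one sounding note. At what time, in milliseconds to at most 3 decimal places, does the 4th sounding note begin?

1. 0.0ms @ 0 + 641.711ms (2)
2. 641.711ms @ 2 + 1008.403ms (22/7)
3. 1650.115ms @ 36/7 + 183.346ms (4/7)
4. 1833.461ms @ 40/7 + 183.346ms (4/7)
5. 2016.807ms @ 44/7 + 183.346ms (4/7)
6. 2200.153ms @ 48/7 + 183.346ms (4/7)
7. 2383.499ms @ 52/7 + 183.346ms (4/7)
8. 2566.845ms @ 8 + 91.673ms (2/7)
9. 2658.518ms @ 58/7 + 91.673ms (2/7)
10. 2750.191ms @ 60/7 + 91.673ms (2/7)
11. 2841.864ms @ 62/7 + 91.673ms (2/7)
12. 2933.537ms @ 64/7 + 91.673ms (2/7)
13. 3025.21ms @ 66/7 + 91.673ms (2/7)
14. 3116.883ms @ 68/7 + 91.673ms (2/7)
15. 3208.556ms @ 10 + 641.711ms (2)

note 4 onset = 40/7b = 1833.461ms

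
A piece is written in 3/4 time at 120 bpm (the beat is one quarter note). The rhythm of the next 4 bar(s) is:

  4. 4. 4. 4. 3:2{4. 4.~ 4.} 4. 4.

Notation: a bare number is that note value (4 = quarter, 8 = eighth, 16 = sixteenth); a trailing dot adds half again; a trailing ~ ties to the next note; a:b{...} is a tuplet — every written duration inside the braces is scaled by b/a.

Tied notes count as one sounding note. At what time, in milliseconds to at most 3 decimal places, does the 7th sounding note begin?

note 7 onset = 9b = 4500.0ms

1. 0.0ms @ 0 + 750.0ms (3/2)
2. 750.0ms @ 3/2 + 750.0ms (3/2)
3. 1500.0ms @ 3 + 750.0ms (3/2)
4. 2250.0ms @ 9/2 + 750.0ms (3/2)
5. 3000.0ms @ 6 + 500.0ms (1)
6. 3500.0ms @ 7 + 1000.0ms (2)
7. 4500.0ms @ 9 + 750.0ms (3/2)
8. 5250.0ms @ 21/2 + 750.0ms (3/2)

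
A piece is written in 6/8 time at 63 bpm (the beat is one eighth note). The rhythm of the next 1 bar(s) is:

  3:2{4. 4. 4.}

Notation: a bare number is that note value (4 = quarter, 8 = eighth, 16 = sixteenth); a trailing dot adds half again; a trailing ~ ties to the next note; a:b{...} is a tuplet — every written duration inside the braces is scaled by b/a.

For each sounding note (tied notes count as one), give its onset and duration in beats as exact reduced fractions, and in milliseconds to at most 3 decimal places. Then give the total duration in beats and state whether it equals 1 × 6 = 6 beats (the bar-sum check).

1) 0.0ms=0b +1904.762ms=2b
2) 1904.762ms=2b +1904.762ms=2b
3) 3809.524ms=4b +1904.762ms=2b
Σ=6b of 6 (63bpm 6/8) — PASS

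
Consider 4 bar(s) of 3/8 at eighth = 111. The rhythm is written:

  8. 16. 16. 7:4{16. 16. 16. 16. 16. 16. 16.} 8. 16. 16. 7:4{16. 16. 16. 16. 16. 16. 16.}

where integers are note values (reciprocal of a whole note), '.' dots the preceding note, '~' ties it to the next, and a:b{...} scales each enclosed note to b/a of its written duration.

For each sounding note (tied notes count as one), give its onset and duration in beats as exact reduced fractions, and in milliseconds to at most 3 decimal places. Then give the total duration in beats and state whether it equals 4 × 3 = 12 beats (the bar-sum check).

1) 0.0ms=0b +810.811ms=3/2b
2) 810.811ms=3/2b +405.405ms=3/4b
3) 1216.216ms=9/4b +405.405ms=3/4b
4) 1621.622ms=3b +231.66ms=3/7b
5) 1853.282ms=24/7b +231.66ms=3/7b
6) 2084.942ms=27/7b +231.66ms=3/7b
7) 2316.602ms=30/7b +231.66ms=3/7b
8) 2548.263ms=33/7b +231.66ms=3/7b
9) 2779.923ms=36/7b +231.66ms=3/7b
10) 3011.583ms=39/7b +231.66ms=3/7b
11) 3243.243ms=6b +810.811ms=3/2b
12) 4054.054ms=15/2b +405.405ms=3/4b
13) 4459.459ms=33/4b +405.405ms=3/4b
14) 4864.865ms=9b +231.66ms=3/7b
15) 5096.525ms=66/7b +231.66ms=3/7b
16) 5328.185ms=69/7b +231.66ms=3/7b
17) 5559.846ms=72/7b +231.66ms=3/7b
18) 5791.506ms=75/7b +231.66ms=3/7b
19) 6023.166ms=78/7b +231.66ms=3/7b
20) 6254.826ms=81/7b +231.66ms=3/7b
Σ=12b of 12 (111bpm 3/8) — PASS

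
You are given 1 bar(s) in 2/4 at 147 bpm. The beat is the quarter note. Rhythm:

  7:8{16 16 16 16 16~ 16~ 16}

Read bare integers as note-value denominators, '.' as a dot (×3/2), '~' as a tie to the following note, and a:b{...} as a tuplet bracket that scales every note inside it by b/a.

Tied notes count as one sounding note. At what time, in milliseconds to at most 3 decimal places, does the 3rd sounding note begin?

note 3 onset = 4/7b = 233.236ms

1. 0.0ms @ 0 + 116.618ms (2/7)
2. 116.618ms @ 2/7 + 116.618ms (2/7)
3. 233.236ms @ 4/7 + 116.618ms (2/7)
4. 349.854ms @ 6/7 + 116.618ms (2/7)
5. 466.472ms @ 8/7 + 349.854ms (6/7)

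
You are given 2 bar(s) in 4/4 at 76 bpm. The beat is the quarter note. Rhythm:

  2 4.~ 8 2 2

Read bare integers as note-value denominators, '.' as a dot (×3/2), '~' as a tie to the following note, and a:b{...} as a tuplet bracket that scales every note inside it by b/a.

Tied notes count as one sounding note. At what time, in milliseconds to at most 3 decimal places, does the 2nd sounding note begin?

note 2 onset = 2b = 1578.947ms

1. 0.0ms @ 0 + 1578.947ms (2)
2. 1578.947ms @ 2 + 1578.947ms (2)
3. 3157.895ms @ 4 + 1578.947ms (2)
4. 4736.842ms @ 6 + 1578.947ms (2)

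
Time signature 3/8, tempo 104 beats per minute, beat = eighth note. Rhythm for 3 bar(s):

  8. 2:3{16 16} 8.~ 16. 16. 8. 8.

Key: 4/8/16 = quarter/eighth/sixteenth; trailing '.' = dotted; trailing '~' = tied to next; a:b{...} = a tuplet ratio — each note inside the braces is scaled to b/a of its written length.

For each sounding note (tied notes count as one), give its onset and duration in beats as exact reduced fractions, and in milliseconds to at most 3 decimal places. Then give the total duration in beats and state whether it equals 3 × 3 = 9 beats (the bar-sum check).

1) 0.0ms=0b +865.385ms=3/2b
2) 865.385ms=3/2b +432.692ms=3/4b
3) 1298.077ms=9/4b +432.692ms=3/4b
4) 1730.769ms=3b +1298.077ms=9/4b
5) 3028.846ms=21/4b +432.692ms=3/4b
6) 3461.538ms=6b +865.385ms=3/2b
7) 4326.923ms=15/2b +865.385ms=3/2b
Σ=9b of 9 (104bpm 3/8) — PASS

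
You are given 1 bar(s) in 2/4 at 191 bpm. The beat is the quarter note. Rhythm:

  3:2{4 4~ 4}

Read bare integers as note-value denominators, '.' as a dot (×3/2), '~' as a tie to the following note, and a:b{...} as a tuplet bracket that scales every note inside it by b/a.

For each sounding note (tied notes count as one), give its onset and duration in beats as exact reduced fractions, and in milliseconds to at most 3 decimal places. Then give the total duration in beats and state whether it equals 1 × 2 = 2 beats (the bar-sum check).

1) 0.0ms=0b +209.424ms=2/3b
2) 209.424ms=2/3b +418.848ms=4/3b
Σ=2b of 2 (191bpm 2/4) — PASS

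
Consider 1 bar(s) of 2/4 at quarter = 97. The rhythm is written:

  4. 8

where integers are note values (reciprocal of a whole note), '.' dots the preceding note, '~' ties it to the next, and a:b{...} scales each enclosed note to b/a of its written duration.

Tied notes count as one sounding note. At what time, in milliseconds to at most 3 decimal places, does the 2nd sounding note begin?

1. 0.0ms @ 0 + 927.835ms (3/2)
2. 927.835ms @ 3/2 + 309.278ms (1/2)

note 2 onset = 3/2b = 927.835ms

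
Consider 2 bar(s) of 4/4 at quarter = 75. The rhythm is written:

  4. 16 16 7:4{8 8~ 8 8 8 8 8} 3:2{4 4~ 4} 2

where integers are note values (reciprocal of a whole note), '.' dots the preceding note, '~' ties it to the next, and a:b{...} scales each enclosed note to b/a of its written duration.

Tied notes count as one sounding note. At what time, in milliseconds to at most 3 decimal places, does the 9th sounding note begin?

1. 0.0ms @ 0 + 1200.0ms (3/2)
2. 1200.0ms @ 3/2 + 200.0ms (1/4)
3. 1400.0ms @ 7/4 + 200.0ms (1/4)
4. 1600.0ms @ 2 + 228.571ms (2/7)
5. 1828.571ms @ 16/7 + 457.143ms (4/7)
6. 2285.714ms @ 20/7 + 228.571ms (2/7)
7. 2514.286ms @ 22/7 + 228.571ms (2/7)
8. 2742.857ms @ 24/7 + 228.571ms (2/7)
9. 2971.429ms @ 26/7 + 228.571ms (2/7)
10. 3200.0ms @ 4 + 533.333ms (2/3)
11. 3733.333ms @ 14/3 + 1066.667ms (4/3)
12. 4800.0ms @ 6 + 1600.0ms (2)

note 9 onset = 26/7b = 2971.429ms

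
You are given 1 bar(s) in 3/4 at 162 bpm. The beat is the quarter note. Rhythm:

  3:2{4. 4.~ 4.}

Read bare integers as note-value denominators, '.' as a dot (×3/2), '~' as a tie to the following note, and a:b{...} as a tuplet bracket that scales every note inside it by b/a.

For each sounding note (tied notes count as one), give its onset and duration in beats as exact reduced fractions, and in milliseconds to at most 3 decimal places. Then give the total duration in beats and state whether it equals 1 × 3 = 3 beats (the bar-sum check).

1) 0.0ms=0b +370.37ms=1b
2) 370.37ms=1b +740.741ms=2b
Σ=3b of 3 (162bpm 3/4) — PASS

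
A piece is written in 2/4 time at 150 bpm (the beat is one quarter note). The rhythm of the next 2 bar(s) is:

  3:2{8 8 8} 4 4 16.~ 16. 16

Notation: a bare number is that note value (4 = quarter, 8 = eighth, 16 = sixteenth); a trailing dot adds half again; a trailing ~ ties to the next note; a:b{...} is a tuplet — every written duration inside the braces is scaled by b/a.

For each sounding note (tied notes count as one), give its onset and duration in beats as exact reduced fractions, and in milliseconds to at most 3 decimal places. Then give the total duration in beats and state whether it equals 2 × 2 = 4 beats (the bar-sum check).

1) 0.0ms=0b +133.333ms=1/3b
2) 133.333ms=1/3b +133.333ms=1/3b
3) 266.667ms=2/3b +133.333ms=1/3b
4) 400.0ms=1b +400.0ms=1b
5) 800.0ms=2b +400.0ms=1b
6) 1200.0ms=3b +300.0ms=3/4b
7) 1500.0ms=15/4b +100.0ms=1/4b
Σ=4b of 4 (150bpm 2/4) — PASS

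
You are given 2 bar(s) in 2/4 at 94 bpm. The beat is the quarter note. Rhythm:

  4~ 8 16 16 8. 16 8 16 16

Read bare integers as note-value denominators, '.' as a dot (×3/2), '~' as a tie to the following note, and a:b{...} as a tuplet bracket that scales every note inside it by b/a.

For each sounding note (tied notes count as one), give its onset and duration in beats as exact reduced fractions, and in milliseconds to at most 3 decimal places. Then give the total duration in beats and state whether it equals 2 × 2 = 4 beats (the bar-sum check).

1) 0.0ms=0b +957.447ms=3/2b
2) 957.447ms=3/2b +159.574ms=1/4b
3) 1117.021ms=7/4b +159.574ms=1/4b
4) 1276.596ms=2b +478.723ms=3/4b
5) 1755.319ms=11/4b +159.574ms=1/4b
6) 1914.894ms=3b +319.149ms=1/2b
7) 2234.043ms=7/2b +159.574ms=1/4b
8) 2393.617ms=15/4b +159.574ms=1/4b
Σ=4b of 4 (94bpm 2/4) — PASS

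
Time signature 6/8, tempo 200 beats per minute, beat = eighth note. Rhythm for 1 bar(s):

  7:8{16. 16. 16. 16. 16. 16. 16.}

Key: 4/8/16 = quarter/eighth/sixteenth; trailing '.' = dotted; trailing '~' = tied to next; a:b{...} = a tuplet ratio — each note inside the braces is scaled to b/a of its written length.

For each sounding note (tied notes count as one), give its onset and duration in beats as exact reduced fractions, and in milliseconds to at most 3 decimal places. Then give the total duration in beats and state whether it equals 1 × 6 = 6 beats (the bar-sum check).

1) 0.0ms=0b +257.143ms=6/7b
2) 257.143ms=6/7b +257.143ms=6/7b
3) 514.286ms=12/7b +257.143ms=6/7b
4) 771.429ms=18/7b +257.143ms=6/7b
5) 1028.571ms=24/7b +257.143ms=6/7b
6) 1285.714ms=30/7b +257.143ms=6/7b
7) 1542.857ms=36/7b +257.143ms=6/7b
Σ=6b of 6 (200bpm 6/8) — PASS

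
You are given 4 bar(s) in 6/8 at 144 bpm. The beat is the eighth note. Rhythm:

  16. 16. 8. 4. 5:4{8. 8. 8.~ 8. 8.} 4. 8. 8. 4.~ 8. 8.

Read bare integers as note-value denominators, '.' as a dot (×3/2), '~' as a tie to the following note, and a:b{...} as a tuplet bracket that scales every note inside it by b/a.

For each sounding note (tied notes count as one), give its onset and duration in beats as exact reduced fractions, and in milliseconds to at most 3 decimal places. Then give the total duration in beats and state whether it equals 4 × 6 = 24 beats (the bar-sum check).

1) 0.0ms=0b +312.5ms=3/4b
2) 312.5ms=3/4b +312.5ms=3/4b
3) 625.0ms=3/2b +625.0ms=3/2b
4) 1250.0ms=3b +1250.0ms=3b
5) 2500.0ms=6b +500.0ms=6/5b
6) 3000.0ms=36/5b +500.0ms=6/5b
7) 3500.0ms=42/5b +1000.0ms=12/5b
8) 4500.0ms=54/5b +500.0ms=6/5b
9) 5000.0ms=12b +1250.0ms=3b
10) 6250.0ms=15b +625.0ms=3/2b
11) 6875.0ms=33/2b +625.0ms=3/2b
12) 7500.0ms=18b +1875.0ms=9/2b
13) 9375.0ms=45/2b +625.0ms=3/2b
Σ=24b of 24 (144bpm 6/8) — PASS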